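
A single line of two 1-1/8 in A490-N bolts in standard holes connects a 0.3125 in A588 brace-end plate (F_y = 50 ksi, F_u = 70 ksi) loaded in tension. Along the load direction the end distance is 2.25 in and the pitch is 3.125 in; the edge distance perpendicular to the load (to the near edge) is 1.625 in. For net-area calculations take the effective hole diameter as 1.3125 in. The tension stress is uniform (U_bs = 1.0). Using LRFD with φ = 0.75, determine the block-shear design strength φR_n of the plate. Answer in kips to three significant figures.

Shear plane L_v = 2.25 + 1·3.125 = 5.375 in; A_gv = 5.375 × 0.3125 = 1.68 in².
A_nv = (5.375 − 1.5·1.3125) × 0.3125 = 1.064 in².
A_nt = (1.625 − 0.5·1.3125) × 0.3125 = 0.3027 in².
0.6 F_u A_nv = 44.71 kips; 0.6 F_y A_gv = 50.39 kips → shear rupture governs the shear term.
R_n = 44.71 + 1.0 × 70 × 0.3027 = 65.9 kips.
Design strength φR_n = 0.75 × 65.9 = 49.4 kips.

49.4 kips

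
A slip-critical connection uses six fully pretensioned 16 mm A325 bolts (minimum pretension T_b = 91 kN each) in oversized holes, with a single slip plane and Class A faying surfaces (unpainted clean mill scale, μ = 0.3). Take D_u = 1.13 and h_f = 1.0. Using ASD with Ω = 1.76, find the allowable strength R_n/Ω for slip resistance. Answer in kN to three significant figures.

105 kN

R_n = μ · D_u · h_f · T_b · n_s · n_b = 0.3 × 1.13 × 1.0 × 91 × 1 × 6 = 185.1 kN.
Allowable strength R_n/Ω = 185.1 / 1.76 = 105 kN.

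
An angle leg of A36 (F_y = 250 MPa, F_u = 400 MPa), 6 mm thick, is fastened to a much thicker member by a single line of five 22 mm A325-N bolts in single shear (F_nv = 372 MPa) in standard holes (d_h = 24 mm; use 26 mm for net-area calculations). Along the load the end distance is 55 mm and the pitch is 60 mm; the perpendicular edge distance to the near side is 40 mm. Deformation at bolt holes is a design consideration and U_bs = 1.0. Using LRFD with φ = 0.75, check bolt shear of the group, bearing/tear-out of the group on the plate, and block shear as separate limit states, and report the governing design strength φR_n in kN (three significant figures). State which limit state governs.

Bolt shear: A_b = π·22²/4 = 380.1 mm²; R_n = 372 × 380.1 × 5 × 1 / 1000 = 707 kN → 0.75 × 707 = 530 kN.
Bearing: edge l_c = 43, r_n = 123.8 kN; interior l_c = 36, r_n = 103.7 kN; R_n = 123.8 + 4·103.7 = 538.6 kN → 404 kN.
Block shear: A_gv = 1770, A_nv = 1068, A_nt = 162 mm²; R_n = min(0.6F_uA_nv, 0.6F_yA_gv) + U_bs·F_u·A_nt = 321.1 kN → 241 kN.
Block shear governs: 241 kN.

241 kN (block shear governs)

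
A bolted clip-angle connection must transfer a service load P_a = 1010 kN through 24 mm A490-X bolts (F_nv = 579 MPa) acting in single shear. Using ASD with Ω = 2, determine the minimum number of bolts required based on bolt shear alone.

8 bolts

A_b = π·24²/4 = 452.4 mm².
Per-bolt allowable strength R_n/Ω = 579 × 452.4 × 1 / 1000 / 2 = 131 kN.
n ≥ 1010 / 131 = 7.712 → use 8 bolts.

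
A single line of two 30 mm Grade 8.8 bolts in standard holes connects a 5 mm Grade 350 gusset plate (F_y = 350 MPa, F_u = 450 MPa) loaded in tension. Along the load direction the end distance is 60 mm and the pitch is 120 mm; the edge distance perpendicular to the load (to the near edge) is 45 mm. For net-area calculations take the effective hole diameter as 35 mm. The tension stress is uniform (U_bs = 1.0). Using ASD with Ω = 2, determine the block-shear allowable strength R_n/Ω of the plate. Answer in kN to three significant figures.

Shear plane L_v = 60 + 1·120 = 180 mm; A_gv = 180 × 5 = 900 mm².
A_nv = (180 − 1.5·35) × 5 = 637.5 mm².
A_nt = (45 − 0.5·35) × 5 = 137.5 mm².
0.6 F_u A_nv = 172.1 kN; 0.6 F_y A_gv = 189 kN → shear rupture governs the shear term.
R_n = 172.1 + 1.0 × 450 × 137.5 / 1000 = 234 kN.
Allowable strength R_n/Ω = 234 / 2 = 117 kN.

117 kN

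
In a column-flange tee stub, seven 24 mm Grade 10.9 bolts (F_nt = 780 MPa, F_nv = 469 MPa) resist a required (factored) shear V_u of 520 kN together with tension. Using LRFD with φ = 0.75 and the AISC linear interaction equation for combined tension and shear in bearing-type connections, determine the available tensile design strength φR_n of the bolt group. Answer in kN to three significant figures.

A_b = π·24²/4 = 452.4 mm²; f_rv = 520 × 1000 / (7 × 452.4) = 164.2 MPa.
F'_nt = 1.3 F_nt − (F_nt / φF_nv) f_rv = 1.3·780 − (780/(0.75·469))·164.2 = 649.9 MPa, capped at F_nt → F'_nt = 649.9 MPa.
R_n = F'_nt · A_b · n = 649.9 × 452.4 × 7 / 1000 = 2058 kN.
Design strength φR_n = 0.75 × 2058 = 1540 kN.

1540 kN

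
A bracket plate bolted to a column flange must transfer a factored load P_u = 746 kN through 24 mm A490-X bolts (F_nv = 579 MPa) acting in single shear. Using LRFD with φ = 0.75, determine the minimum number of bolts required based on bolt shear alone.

A_b = π·24²/4 = 452.4 mm².
Per-bolt design strength φR_n = 0.75 × 579 × 452.4 × 1 / 1000 = 196.5 kN.
n ≥ 746 / 196.5 = 3.797 → use 4 bolts.

4 bolts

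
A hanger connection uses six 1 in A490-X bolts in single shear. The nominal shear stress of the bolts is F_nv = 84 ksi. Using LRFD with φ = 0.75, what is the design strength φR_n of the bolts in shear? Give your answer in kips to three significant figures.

297 kips

A_b = π × 1² / 4 = 0.7854 in².
R_n = F_nv · A_b · n · n_s = 84 × 0.7854 × 6 × 1 = 395.8 kips.
Design strength φR_n = 0.75 × 395.8 = 297 kips.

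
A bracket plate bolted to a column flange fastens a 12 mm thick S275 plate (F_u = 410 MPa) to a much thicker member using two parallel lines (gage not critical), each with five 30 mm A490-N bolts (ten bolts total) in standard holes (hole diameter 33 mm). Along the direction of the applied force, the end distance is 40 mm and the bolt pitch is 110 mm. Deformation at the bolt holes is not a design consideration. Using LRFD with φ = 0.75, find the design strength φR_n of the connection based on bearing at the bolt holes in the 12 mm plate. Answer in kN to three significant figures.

Per bolt r_n = 1.5 l_c t F_u ≤ 3.0 d t F_u; upper limit = 3.0 × 30 × 12 × 410 / 1000 = 442.8 kN.
Edge bolt: l_c = 40 − 33/2 = 23.5 mm → 1.5 × 23.5 × 12 × 410 / 1000 = 173.4 → r_n = 173.4 kN.
Interior bolts: l_c = 110 − 33 = 77 mm → 1.5 × 77 × 12 × 410 / 1000 = 568.3 → r_n = 442.8 kN.
R_n = 2 × 173.4 + 8 × 442.8 = 3889 kN.
Design strength φR_n = 0.75 × 3889 = 2920 kN.

2920 kN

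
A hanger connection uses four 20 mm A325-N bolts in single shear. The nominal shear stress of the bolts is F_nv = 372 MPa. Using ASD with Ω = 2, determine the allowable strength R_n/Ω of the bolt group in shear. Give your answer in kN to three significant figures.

234 kN

A_b = π × 20² / 4 = 314.2 mm².
R_n = F_nv · A_b · n · n_s = 372 × 314.2 × 4 × 1 / 1000 = 467.5 kN.
Allowable strength R_n/Ω = 467.5 / 2 = 234 kN.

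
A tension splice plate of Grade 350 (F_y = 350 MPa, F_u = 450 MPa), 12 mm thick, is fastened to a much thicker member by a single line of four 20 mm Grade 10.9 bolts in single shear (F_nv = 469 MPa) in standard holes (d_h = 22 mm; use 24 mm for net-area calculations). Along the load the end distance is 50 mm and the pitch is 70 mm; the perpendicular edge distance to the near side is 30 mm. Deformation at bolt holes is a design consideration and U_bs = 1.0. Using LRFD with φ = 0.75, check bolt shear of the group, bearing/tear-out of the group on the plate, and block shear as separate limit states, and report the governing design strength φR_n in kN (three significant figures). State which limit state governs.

Bolt shear: A_b = π·20²/4 = 314.2 mm²; R_n = 469 × 314.2 × 4 × 1 / 1000 = 589.4 kN → 0.75 × 589.4 = 442 kN.
Bearing: edge l_c = 39, r_n = 252.7 kN; interior l_c = 48, r_n = 259.2 kN; R_n = 252.7 + 3·259.2 = 1030 kN → 773 kN.
Block shear: A_gv = 3120, A_nv = 2112, A_nt = 216 mm²; R_n = min(0.6F_uA_nv, 0.6F_yA_gv) + U_bs·F_u·A_nt = 667.4 kN → 501 kN.
Bolt shear governs: 442 kN.

442 kN (bolt shear governs)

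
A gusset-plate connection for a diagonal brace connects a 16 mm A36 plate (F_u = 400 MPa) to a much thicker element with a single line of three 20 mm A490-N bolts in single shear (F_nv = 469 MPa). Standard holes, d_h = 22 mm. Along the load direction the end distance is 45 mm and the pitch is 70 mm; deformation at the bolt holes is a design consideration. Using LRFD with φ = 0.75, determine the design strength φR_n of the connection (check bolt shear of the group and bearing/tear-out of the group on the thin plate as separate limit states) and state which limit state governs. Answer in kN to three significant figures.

Bolt shear: A_b = π·20²/4 = 314.2 mm²; R_n = 469 × 314.2 × 3 × 1 / 1000 = 442 kN → 0.75 × 442 = 332 kN.
Bearing (1.2 l_c t F_u ≤ 2.4 d t F_u): upper limit = 2.4·20·16·400 / 1000 = 307.2 kN.
  Edge l_c = 45 − 22/2 = 34 → r_n = 261.1 kN; interior l_c = 70 − 22 = 48 → r_n = 307.2 kN.
  R_n,bearing = 1·261.1 + 2·307.2 = 875.5 kN → 0.75 × 875.5 = 657 kN.
Bolt shear governs: 332 kN.

332 kN (bolt shear governs)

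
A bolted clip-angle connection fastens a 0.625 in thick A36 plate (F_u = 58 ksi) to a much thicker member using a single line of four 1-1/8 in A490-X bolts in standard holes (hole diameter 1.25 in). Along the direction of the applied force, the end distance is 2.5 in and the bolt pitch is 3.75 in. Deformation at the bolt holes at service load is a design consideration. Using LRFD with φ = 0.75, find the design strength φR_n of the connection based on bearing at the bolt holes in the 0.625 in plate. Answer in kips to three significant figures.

Per bolt r_n = 1.2 l_c t F_u ≤ 2.4 d t F_u; upper limit = 2.4 × 1.125 × 0.625 × 58 = 97.87 kips.
Edge bolt: l_c = 2.5 − 1.25/2 = 1.875 in → 1.2 × 1.875 × 0.625 × 58 = 81.56 → r_n = 81.56 kips.
Interior bolts: l_c = 3.75 − 1.25 = 2.5 in → 1.2 × 2.5 × 0.625 × 58 = 108.8 → r_n = 97.87 kips.
R_n = 1 × 81.56 + 3 × 97.87 = 375.2 kips.
Design strength φR_n = 0.75 × 375.2 = 281 kips.

281 kips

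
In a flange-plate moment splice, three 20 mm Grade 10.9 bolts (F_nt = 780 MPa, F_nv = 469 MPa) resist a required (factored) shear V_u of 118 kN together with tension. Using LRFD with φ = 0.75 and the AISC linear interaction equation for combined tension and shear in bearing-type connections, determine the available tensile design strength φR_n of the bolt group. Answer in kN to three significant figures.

A_b = π·20²/4 = 314.2 mm²; f_rv = 118 × 1000 / (3 × 314.2) = 125.2 MPa.
F'_nt = 1.3 F_nt − (F_nt / φF_nv) f_rv = 1.3·780 − (780/(0.75·469))·125.2 = 736.4 MPa, capped at F_nt → F'_nt = 736.4 MPa.
R_n = F'_nt · A_b · n = 736.4 × 314.2 × 3 / 1000 = 694 kN.
Design strength φR_n = 0.75 × 694 = 521 kN.

521 kN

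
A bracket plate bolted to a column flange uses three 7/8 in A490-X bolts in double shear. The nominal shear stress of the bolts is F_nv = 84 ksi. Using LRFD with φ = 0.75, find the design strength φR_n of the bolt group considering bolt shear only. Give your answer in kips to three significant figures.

227 kips

A_b = π × 0.875² / 4 = 0.6013 in².
R_n = F_nv · A_b · n · n_s = 84 × 0.6013 × 3 × 2 = 303.1 kips.
Design strength φR_n = 0.75 × 303.1 = 227 kips.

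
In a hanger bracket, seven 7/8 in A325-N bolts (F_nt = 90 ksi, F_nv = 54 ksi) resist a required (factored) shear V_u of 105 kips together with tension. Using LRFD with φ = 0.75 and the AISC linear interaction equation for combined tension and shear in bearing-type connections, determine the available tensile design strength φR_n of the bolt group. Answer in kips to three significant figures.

194 kips

A_b = π·0.875²/4 = 0.6013 in²; f_rv = 105 / (7 × 0.6013) = 24.95 ksi.
F'_nt = 1.3 F_nt − (F_nt / φF_nv) f_rv = 1.3·90 − (90/(0.75·54))·24.95 = 61.57 ksi, capped at F_nt → F'_nt = 61.57 ksi.
R_n = F'_nt · A_b · n = 61.57 × 0.6013 × 7 = 259.1 kips.
Design strength φR_n = 0.75 × 259.1 = 194 kips.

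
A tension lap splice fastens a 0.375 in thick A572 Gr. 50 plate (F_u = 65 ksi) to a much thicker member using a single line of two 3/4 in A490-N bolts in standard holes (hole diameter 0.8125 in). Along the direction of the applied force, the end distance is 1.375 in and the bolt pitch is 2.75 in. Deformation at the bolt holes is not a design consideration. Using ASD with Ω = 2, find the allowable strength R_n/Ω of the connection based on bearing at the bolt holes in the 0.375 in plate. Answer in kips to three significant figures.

45.1 kips

Per bolt r_n = 1.5 l_c t F_u ≤ 3.0 d t F_u; upper limit = 3.0 × 0.75 × 0.375 × 65 = 54.84 kips.
Edge bolt: l_c = 1.375 − 0.8125/2 = 0.9688 in → 1.5 × 0.9688 × 0.375 × 65 = 35.42 → r_n = 35.42 kips.
Interior bolts: l_c = 2.75 − 0.8125 = 1.938 in → 1.5 × 1.938 × 0.375 × 65 = 70.84 → r_n = 54.84 kips.
R_n = 1 × 35.42 + 1 × 54.84 = 90.26 kips.
Allowable strength R_n/Ω = 90.26 / 2 = 45.1 kips.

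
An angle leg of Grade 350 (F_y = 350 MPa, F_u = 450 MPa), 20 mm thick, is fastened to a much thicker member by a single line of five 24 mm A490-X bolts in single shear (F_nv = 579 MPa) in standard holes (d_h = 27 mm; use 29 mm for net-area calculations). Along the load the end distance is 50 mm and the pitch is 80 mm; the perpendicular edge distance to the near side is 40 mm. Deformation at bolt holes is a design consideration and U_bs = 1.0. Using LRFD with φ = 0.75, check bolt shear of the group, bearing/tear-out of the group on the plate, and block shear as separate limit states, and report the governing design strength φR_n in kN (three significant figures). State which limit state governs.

982 kN (bolt shear governs)

Bolt shear: A_b = π·24²/4 = 452.4 mm²; R_n = 579 × 452.4 × 5 × 1 / 1000 = 1310 kN → 0.75 × 1310 = 982 kN.
Bearing: edge l_c = 36.5, r_n = 394.2 kN; interior l_c = 53, r_n = 518.4 kN; R_n = 394.2 + 4·518.4 = 2468 kN → 1850 kN.
Block shear: A_gv = 7400, A_nv = 4790, A_nt = 510 mm²; R_n = min(0.6F_uA_nv, 0.6F_yA_gv) + U_bs·F_u·A_nt = 1523 kN → 1140 kN.
Bolt shear governs: 982 kN.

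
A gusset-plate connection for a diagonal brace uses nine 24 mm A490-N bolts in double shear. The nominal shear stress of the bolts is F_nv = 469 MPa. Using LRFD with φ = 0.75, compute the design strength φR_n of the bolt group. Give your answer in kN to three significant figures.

2860 kN

A_b = π × 24² / 4 = 452.4 mm².
R_n = F_nv · A_b · n · n_s = 469 × 452.4 × 9 × 2 / 1000 = 3819 kN.
Design strength φR_n = 0.75 × 3819 = 2860 kN.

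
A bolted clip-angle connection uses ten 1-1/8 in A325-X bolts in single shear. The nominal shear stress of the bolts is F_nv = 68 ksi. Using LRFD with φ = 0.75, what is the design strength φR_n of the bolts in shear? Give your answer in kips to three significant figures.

A_b = π × 1.125² / 4 = 0.994 in².
R_n = F_nv · A_b · n · n_s = 68 × 0.994 × 10 × 1 = 675.9 kips.
Design strength φR_n = 0.75 × 675.9 = 507 kips.

507 kips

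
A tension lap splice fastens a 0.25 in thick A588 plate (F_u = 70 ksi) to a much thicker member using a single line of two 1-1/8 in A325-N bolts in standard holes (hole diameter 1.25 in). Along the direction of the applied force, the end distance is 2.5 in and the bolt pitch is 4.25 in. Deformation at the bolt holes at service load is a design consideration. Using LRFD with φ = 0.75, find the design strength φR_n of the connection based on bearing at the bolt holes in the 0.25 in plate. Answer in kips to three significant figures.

65 kips

Per bolt r_n = 1.2 l_c t F_u ≤ 2.4 d t F_u; upper limit = 2.4 × 1.125 × 0.25 × 70 = 47.25 kips.
Edge bolt: l_c = 2.5 − 1.25/2 = 1.875 in → 1.2 × 1.875 × 0.25 × 70 = 39.38 → r_n = 39.38 kips.
Interior bolts: l_c = 4.25 − 1.25 = 3 in → 1.2 × 3 × 0.25 × 70 = 63 → r_n = 47.25 kips.
R_n = 1 × 39.38 + 1 × 47.25 = 86.62 kips.
Design strength φR_n = 0.75 × 86.62 = 65 kips.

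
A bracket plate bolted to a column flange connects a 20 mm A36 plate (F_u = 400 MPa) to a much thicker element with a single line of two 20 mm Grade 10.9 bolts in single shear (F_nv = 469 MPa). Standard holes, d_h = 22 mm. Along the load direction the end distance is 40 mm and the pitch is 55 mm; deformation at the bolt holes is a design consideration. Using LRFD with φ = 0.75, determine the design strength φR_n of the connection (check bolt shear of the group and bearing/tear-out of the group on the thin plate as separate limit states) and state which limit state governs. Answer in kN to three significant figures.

Bolt shear: A_b = π·20²/4 = 314.2 mm²; R_n = 469 × 314.2 × 2 × 1 / 1000 = 294.7 kN → 0.75 × 294.7 = 221 kN.
Bearing (1.2 l_c t F_u ≤ 2.4 d t F_u): upper limit = 2.4·20·20·400 / 1000 = 384 kN.
  Edge l_c = 40 − 22/2 = 29 → r_n = 278.4 kN; interior l_c = 55 − 22 = 33 → r_n = 316.8 kN.
  R_n,bearing = 1·278.4 + 1·316.8 = 595.2 kN → 0.75 × 595.2 = 446 kN.
Bolt shear governs: 221 kN.

221 kN (bolt shear governs)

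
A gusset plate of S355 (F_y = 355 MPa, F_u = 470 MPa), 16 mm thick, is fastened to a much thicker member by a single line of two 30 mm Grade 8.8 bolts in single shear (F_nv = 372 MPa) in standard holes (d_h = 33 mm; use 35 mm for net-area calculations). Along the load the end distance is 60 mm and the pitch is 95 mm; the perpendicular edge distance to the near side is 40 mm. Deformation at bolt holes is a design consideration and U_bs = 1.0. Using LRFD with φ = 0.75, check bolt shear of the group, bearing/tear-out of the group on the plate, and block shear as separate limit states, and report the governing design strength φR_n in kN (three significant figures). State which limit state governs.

Bolt shear: A_b = π·30²/4 = 706.9 mm²; R_n = 372 × 706.9 × 2 × 1 / 1000 = 525.9 kN → 0.75 × 525.9 = 394 kN.
Bearing: edge l_c = 43.5, r_n = 392.5 kN; interior l_c = 62, r_n = 541.4 kN; R_n = 392.5 + 1·541.4 = 934 kN → 700 kN.
Block shear: A_gv = 2480, A_nv = 1640, A_nt = 360 mm²; R_n = min(0.6F_uA_nv, 0.6F_yA_gv) + U_bs·F_u·A_nt = 631.7 kN → 474 kN.
Bolt shear governs: 394 kN.

394 kN (bolt shear governs)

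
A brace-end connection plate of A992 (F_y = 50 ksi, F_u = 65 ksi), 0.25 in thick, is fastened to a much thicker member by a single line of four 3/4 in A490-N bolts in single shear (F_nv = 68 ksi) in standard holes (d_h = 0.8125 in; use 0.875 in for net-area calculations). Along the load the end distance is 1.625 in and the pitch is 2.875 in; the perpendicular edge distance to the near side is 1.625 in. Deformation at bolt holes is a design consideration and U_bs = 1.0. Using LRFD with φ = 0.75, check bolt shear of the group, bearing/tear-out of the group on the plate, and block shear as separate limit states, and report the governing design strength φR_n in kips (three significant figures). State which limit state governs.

67 kips (block shear governs)

Bolt shear: A_b = π·0.75²/4 = 0.4418 in²; R_n = 68 × 0.4418 × 4 × 1 = 120.2 kips → 0.75 × 120.2 = 90.1 kips.
Bearing: edge l_c = 1.219, r_n = 23.77 kips; interior l_c = 2.062, r_n = 29.25 kips; R_n = 23.77 + 3·29.25 = 111.5 kips → 83.6 kips.
Block shear: A_gv = 2.562, A_nv = 1.797, A_nt = 0.2969 in²; R_n = min(0.6F_uA_nv, 0.6F_yA_gv) + U_bs·F_u·A_nt = 89.38 kips → 67 kips.
Block shear governs: 67 kips.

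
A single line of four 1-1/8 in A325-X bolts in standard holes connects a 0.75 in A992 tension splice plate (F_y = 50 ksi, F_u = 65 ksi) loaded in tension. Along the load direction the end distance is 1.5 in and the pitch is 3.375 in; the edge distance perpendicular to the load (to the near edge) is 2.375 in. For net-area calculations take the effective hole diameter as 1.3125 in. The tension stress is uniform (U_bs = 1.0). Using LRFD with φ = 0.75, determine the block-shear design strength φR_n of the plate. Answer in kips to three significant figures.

217 kips

Shear plane L_v = 1.5 + 3·3.375 = 11.62 in; A_gv = 11.62 × 0.75 = 8.719 in².
A_nv = (11.62 − 3.5·1.3125) × 0.75 = 5.273 in².
A_nt = (2.375 − 0.5·1.3125) × 0.75 = 1.289 in².
0.6 F_u A_nv = 205.7 kips; 0.6 F_y A_gv = 261.6 kips → shear rupture governs the shear term.
R_n = 205.7 + 1.0 × 65 × 1.289 = 289.5 kips.
Design strength φR_n = 0.75 × 289.5 = 217 kips.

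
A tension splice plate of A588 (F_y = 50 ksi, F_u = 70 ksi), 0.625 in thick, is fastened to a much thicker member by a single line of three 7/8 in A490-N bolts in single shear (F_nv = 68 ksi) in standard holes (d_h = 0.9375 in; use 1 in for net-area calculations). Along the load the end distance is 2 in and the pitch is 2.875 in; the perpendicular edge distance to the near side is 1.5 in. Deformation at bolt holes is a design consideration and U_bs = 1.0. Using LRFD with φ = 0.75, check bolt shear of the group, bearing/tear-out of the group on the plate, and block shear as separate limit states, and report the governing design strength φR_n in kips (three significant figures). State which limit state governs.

Bolt shear: A_b = π·0.875²/4 = 0.6013 in²; R_n = 68 × 0.6013 × 3 × 1 = 122.7 kips → 0.75 × 122.7 = 92 kips.
Bearing: edge l_c = 1.531, r_n = 80.39 kips; interior l_c = 1.938, r_n = 91.88 kips; R_n = 80.39 + 2·91.88 = 264.1 kips → 198 kips.
Block shear: A_gv = 4.844, A_nv = 3.281, A_nt = 0.625 in²; R_n = min(0.6F_uA_nv, 0.6F_yA_gv) + U_bs·F_u·A_nt = 181.6 kips → 136 kips.
Bolt shear governs: 92 kips.

92 kips (bolt shear governs)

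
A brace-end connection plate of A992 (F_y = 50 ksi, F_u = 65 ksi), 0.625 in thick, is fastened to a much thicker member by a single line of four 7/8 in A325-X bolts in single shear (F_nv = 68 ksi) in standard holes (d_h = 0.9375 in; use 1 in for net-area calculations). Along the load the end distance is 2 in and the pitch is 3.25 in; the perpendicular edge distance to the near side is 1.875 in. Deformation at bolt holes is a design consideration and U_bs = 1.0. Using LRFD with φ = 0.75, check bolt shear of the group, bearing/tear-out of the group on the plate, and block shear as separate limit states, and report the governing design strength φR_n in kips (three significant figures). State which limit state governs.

Bolt shear: A_b = π·0.875²/4 = 0.6013 in²; R_n = 68 × 0.6013 × 4 × 1 = 163.6 kips → 0.75 × 163.6 = 123 kips.
Bearing: edge l_c = 1.531, r_n = 74.65 kips; interior l_c = 2.312, r_n = 85.31 kips; R_n = 74.65 + 3·85.31 = 330.6 kips → 248 kips.
Block shear: A_gv = 7.344, A_nv = 5.156, A_nt = 0.8594 in²; R_n = min(0.6F_uA_nv, 0.6F_yA_gv) + U_bs·F_u·A_nt = 257 kips → 193 kips.
Bolt shear governs: 123 kips.

123 kips (bolt shear governs)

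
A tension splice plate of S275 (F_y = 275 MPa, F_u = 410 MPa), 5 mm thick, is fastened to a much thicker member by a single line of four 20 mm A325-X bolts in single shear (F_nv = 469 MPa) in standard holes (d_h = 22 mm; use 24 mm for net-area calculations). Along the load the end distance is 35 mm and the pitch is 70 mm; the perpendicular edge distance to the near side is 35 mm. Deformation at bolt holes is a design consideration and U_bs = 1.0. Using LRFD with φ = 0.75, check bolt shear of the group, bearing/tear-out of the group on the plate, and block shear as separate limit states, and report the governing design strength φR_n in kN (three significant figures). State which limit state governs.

Bolt shear: A_b = π·20²/4 = 314.2 mm²; R_n = 469 × 314.2 × 4 × 1 / 1000 = 589.4 kN → 0.75 × 589.4 = 442 kN.
Bearing: edge l_c = 24, r_n = 59.04 kN; interior l_c = 48, r_n = 98.4 kN; R_n = 59.04 + 3·98.4 = 354.2 kN → 266 kN.
Block shear: A_gv = 1225, A_nv = 805, A_nt = 115 mm²; R_n = min(0.6F_uA_nv, 0.6F_yA_gv) + U_bs·F_u·A_nt = 245.2 kN → 184 kN.
Block shear governs: 184 kN.

184 kN (block shear governs)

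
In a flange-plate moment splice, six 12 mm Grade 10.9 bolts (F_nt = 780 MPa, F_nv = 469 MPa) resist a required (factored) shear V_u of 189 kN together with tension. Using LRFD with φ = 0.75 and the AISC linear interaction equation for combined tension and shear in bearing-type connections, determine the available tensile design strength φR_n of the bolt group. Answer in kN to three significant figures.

202 kN

A_b = π·12²/4 = 113.1 mm²; f_rv = 189 × 1000 / (6 × 113.1) = 278.5 MPa.
F'_nt = 1.3 F_nt − (F_nt / φF_nv) f_rv = 1.3·780 − (780/(0.75·469))·278.5 = 396.4 MPa, capped at F_nt → F'_nt = 396.4 MPa.
R_n = F'_nt · A_b · n = 396.4 × 113.1 × 6 / 1000 = 269 kN.
Design strength φR_n = 0.75 × 269 = 202 kN.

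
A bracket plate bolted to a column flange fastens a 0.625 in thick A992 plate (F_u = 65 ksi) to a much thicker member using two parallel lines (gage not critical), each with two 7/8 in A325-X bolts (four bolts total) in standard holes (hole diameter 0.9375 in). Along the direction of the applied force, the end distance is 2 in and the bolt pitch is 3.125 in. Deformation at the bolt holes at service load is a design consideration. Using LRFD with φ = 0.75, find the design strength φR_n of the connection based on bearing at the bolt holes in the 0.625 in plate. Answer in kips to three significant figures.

240 kips

Per bolt r_n = 1.2 l_c t F_u ≤ 2.4 d t F_u; upper limit = 2.4 × 0.875 × 0.625 × 65 = 85.31 kips.
Edge bolt: l_c = 2 − 0.9375/2 = 1.531 in → 1.2 × 1.531 × 0.625 × 65 = 74.65 → r_n = 74.65 kips.
Interior bolts: l_c = 3.125 − 0.9375 = 2.188 in → 1.2 × 2.188 × 0.625 × 65 = 106.6 → r_n = 85.31 kips.
R_n = 2 × 74.65 + 2 × 85.31 = 319.9 kips.
Design strength φR_n = 0.75 × 319.9 = 240 kips.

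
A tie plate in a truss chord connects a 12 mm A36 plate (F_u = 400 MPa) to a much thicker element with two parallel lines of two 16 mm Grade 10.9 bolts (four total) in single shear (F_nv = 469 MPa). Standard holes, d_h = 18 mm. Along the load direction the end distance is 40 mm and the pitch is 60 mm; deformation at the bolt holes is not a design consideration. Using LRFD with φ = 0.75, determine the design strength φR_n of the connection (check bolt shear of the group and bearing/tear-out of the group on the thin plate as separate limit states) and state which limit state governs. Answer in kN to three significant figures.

Bolt shear: A_b = π·16²/4 = 201.1 mm²; R_n = 469 × 201.1 × 4 × 1 / 1000 = 377.2 kN → 0.75 × 377.2 = 283 kN.
Bearing (1.5 l_c t F_u ≤ 3.0 d t F_u): upper limit = 3.0·16·12·400 / 1000 = 230.4 kN.
  Edge l_c = 40 − 18/2 = 31 → r_n = 223.2 kN; interior l_c = 60 − 18 = 42 → r_n = 230.4 kN.
  R_n,bearing = 2·223.2 + 2·230.4 = 907.2 kN → 0.75 × 907.2 = 680 kN.
Bolt shear governs: 283 kN.

283 kN (bolt shear governs)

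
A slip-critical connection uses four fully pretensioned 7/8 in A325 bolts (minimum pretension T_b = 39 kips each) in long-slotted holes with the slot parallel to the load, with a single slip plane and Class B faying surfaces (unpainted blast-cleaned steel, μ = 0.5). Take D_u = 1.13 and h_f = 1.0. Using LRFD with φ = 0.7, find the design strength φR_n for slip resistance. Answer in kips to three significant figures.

R_n = μ · D_u · h_f · T_b · n_s · n_b = 0.5 × 1.13 × 1.0 × 39 × 1 × 4 = 88.14 kips.
Design strength φR_n = 0.7 × 88.14 = 61.7 kips.

61.7 kips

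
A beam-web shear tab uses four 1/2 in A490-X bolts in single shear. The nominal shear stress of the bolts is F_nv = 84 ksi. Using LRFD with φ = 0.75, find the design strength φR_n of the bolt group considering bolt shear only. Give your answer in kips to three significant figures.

A_b = π × 0.5² / 4 = 0.1963 in².
R_n = F_nv · A_b · n · n_s = 84 × 0.1963 × 4 × 1 = 65.97 kips.
Design strength φR_n = 0.75 × 65.97 = 49.5 kips.

49.5 kips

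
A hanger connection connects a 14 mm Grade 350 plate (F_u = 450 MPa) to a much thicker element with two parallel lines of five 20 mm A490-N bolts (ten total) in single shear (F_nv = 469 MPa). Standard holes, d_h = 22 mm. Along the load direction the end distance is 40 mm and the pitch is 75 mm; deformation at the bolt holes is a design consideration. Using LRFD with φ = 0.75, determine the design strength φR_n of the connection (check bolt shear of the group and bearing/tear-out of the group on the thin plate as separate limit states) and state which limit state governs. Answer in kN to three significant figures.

Bolt shear: A_b = π·20²/4 = 314.2 mm²; R_n = 469 × 314.2 × 10 × 1 / 1000 = 1473 kN → 0.75 × 1473 = 1110 kN.
Bearing (1.2 l_c t F_u ≤ 2.4 d t F_u): upper limit = 2.4·20·14·450 / 1000 = 302.4 kN.
  Edge l_c = 40 − 22/2 = 29 → r_n = 219.2 kN; interior l_c = 75 − 22 = 53 → r_n = 302.4 kN.
  R_n,bearing = 2·219.2 + 8·302.4 = 2858 kN → 0.75 × 2858 = 2140 kN.
Bolt shear governs: 1110 kN.

1110 kN (bolt shear governs)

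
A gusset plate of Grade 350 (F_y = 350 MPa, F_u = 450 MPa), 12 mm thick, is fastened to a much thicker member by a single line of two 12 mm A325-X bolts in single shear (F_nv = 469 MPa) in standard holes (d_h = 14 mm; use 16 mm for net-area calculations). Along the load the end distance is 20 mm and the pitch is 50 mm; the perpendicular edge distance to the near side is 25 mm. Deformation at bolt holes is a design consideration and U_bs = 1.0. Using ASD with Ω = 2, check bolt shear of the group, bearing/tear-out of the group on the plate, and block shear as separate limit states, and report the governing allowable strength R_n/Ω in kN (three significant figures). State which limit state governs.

53 kN (bolt shear governs)

Bolt shear: A_b = π·12²/4 = 113.1 mm²; R_n = 469 × 113.1 × 2 × 1 / 1000 = 106.1 kN → 106.1 / 2 = 53 kN.
Bearing: edge l_c = 13, r_n = 84.24 kN; interior l_c = 36, r_n = 155.5 kN; R_n = 84.24 + 1·155.5 = 239.8 kN → 120 kN.
Block shear: A_gv = 840, A_nv = 552, A_nt = 204 mm²; R_n = min(0.6F_uA_nv, 0.6F_yA_gv) + U_bs·F_u·A_nt = 240.8 kN → 120 kN.
Bolt shear governs: 53 kN.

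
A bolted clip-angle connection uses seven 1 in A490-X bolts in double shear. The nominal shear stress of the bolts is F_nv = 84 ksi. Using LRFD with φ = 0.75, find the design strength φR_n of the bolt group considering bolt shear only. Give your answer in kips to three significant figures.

693 kips

A_b = π × 1² / 4 = 0.7854 in².
R_n = F_nv · A_b · n · n_s = 84 × 0.7854 × 7 × 2 = 923.6 kips.
Design strength φR_n = 0.75 × 923.6 = 693 kips.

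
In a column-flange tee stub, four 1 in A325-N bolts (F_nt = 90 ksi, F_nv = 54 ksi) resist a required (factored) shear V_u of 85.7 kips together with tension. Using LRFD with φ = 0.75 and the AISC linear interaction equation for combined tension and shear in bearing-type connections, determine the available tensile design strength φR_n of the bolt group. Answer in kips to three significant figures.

A_b = π·1²/4 = 0.7854 in²; f_rv = 85.7 / (4 × 0.7854) = 27.28 ksi.
F'_nt = 1.3 F_nt − (F_nt / φF_nv) f_rv = 1.3·90 − (90/(0.75·54))·27.28 = 56.38 ksi, capped at F_nt → F'_nt = 56.38 ksi.
R_n = F'_nt · A_b · n = 56.38 × 0.7854 × 4 = 177.1 kips.
Design strength φR_n = 0.75 × 177.1 = 133 kips.

133 kips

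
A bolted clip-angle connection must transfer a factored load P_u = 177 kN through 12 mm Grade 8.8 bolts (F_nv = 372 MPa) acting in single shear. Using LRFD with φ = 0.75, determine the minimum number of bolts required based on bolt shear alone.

A_b = π·12²/4 = 113.1 mm².
Per-bolt design strength φR_n = 0.75 × 372 × 113.1 × 1 / 1000 = 31.55 kN.
n ≥ 177 / 31.55 = 5.609 → use 6 bolts.

6 bolts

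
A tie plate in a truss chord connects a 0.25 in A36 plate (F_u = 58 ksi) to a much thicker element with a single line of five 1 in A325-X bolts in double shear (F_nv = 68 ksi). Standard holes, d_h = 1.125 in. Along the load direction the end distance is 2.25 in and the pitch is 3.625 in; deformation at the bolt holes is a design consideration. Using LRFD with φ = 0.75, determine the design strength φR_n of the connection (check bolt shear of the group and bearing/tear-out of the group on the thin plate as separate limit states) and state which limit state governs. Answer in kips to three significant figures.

Bolt shear: A_b = π·1²/4 = 0.7854 in²; R_n = 68 × 0.7854 × 5 × 2 = 534.1 kips → 0.75 × 534.1 = 401 kips.
Bearing (1.2 l_c t F_u ≤ 2.4 d t F_u): upper limit = 2.4·1·0.25·58 = 34.8 kips.
  Edge l_c = 2.25 − 1.125/2 = 1.688 → r_n = 29.36 kips; interior l_c = 3.625 − 1.125 = 2.5 → r_n = 34.8 kips.
  R_n,bearing = 1·29.36 + 4·34.8 = 168.6 kips → 0.75 × 168.6 = 126 kips.
Bearing governs: 126 kips.

126 kips (bearing governs)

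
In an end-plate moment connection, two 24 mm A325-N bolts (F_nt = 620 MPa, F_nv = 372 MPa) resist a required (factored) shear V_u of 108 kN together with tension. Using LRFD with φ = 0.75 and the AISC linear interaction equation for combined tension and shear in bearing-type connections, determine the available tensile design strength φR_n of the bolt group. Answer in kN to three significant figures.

A_b = π·24²/4 = 452.4 mm²; f_rv = 108 × 1000 / (2 × 452.4) = 119.4 MPa.
F'_nt = 1.3 F_nt − (F_nt / φF_nv) f_rv = 1.3·620 − (620/(0.75·372))·119.4 = 540.7 MPa, capped at F_nt → F'_nt = 540.7 MPa.
R_n = F'_nt · A_b · n = 540.7 × 452.4 × 2 / 1000 = 489.3 kN.
Design strength φR_n = 0.75 × 489.3 = 367 kN.

367 kN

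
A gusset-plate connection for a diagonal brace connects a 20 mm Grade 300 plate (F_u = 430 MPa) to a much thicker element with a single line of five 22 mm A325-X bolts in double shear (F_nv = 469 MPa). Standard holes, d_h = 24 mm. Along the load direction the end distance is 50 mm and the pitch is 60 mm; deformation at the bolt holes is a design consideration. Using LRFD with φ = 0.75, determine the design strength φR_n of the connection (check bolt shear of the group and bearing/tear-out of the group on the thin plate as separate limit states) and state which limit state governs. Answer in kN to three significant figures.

Bolt shear: A_b = π·22²/4 = 380.1 mm²; R_n = 469 × 380.1 × 5 × 2 / 1000 = 1783 kN → 0.75 × 1783 = 1340 kN.
Bearing (1.2 l_c t F_u ≤ 2.4 d t F_u): upper limit = 2.4·22·20·430 / 1000 = 454.1 kN.
  Edge l_c = 50 − 24/2 = 38 → r_n = 392.2 kN; interior l_c = 60 − 24 = 36 → r_n = 371.5 kN.
  R_n,bearing = 1·392.2 + 4·371.5 = 1878 kN → 0.75 × 1878 = 1410 kN.
Bolt shear governs: 1340 kN.

1340 kN (bolt shear governs)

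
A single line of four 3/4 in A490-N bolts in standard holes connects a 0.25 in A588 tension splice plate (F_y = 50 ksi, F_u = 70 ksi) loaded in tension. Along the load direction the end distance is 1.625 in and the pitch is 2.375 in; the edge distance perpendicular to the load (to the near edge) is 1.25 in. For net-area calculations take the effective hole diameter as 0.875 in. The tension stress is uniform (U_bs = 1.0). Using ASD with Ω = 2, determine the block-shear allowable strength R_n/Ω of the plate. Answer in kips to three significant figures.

37 kips

Shear plane L_v = 1.625 + 3·2.375 = 8.75 in; A_gv = 8.75 × 0.25 = 2.188 in².
A_nv = (8.75 − 3.5·0.875) × 0.25 = 1.422 in².
A_nt = (1.25 − 0.5·0.875) × 0.25 = 0.2031 in².
0.6 F_u A_nv = 59.72 kips; 0.6 F_y A_gv = 65.62 kips → shear rupture governs the shear term.
R_n = 59.72 + 1.0 × 70 × 0.2031 = 73.94 kips.
Allowable strength R_n/Ω = 73.94 / 2 = 37 kips.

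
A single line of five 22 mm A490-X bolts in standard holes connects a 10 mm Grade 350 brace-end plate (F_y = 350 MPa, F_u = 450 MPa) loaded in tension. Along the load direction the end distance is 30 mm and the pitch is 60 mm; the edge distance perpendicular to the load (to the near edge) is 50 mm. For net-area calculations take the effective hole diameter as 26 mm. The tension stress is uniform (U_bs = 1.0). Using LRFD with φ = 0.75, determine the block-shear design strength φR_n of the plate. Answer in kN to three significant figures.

435 kN

Shear plane L_v = 30 + 4·60 = 270 mm; A_gv = 270 × 10 = 2700 mm².
A_nv = (270 − 4.5·26) × 10 = 1530 mm².
A_nt = (50 − 0.5·26) × 10 = 370 mm².
0.6 F_u A_nv = 413.1 kN; 0.6 F_y A_gv = 567 kN → shear rupture governs the shear term.
R_n = 413.1 + 1.0 × 450 × 370 / 1000 = 579.6 kN.
Design strength φR_n = 0.75 × 579.6 = 435 kN.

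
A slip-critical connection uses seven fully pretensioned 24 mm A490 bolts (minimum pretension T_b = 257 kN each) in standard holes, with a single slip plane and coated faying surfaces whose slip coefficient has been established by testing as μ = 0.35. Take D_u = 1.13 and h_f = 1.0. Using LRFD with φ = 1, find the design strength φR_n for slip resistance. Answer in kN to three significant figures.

R_n = μ · D_u · h_f · T_b · n_s · n_b = 0.35 × 1.13 × 1.0 × 257 × 1 × 7 = 711.5 kN.
Design strength φR_n = 1 × 711.5 = 712 kN.

712 kN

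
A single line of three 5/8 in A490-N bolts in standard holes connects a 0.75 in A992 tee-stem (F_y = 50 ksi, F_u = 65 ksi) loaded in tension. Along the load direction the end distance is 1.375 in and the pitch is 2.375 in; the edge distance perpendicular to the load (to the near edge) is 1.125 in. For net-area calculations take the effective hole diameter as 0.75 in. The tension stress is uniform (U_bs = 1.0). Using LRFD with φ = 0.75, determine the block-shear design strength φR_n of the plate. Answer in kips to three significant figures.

Shear plane L_v = 1.375 + 2·2.375 = 6.125 in; A_gv = 6.125 × 0.75 = 4.594 in².
A_nv = (6.125 − 2.5·0.75) × 0.75 = 3.188 in².
A_nt = (1.125 − 0.5·0.75) × 0.75 = 0.5625 in².
0.6 F_u A_nv = 124.3 kips; 0.6 F_y A_gv = 137.8 kips → shear rupture governs the shear term.
R_n = 124.3 + 1.0 × 65 × 0.5625 = 160.9 kips.
Design strength φR_n = 0.75 × 160.9 = 121 kips.

121 kips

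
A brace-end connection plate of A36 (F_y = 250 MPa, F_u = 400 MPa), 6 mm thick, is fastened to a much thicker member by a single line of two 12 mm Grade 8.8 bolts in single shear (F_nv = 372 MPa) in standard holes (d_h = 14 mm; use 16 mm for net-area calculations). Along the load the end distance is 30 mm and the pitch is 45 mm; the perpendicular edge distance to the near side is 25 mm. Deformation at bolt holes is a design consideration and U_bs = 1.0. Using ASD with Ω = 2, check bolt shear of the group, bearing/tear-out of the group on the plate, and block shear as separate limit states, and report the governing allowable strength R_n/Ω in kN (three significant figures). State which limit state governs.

Bolt shear: A_b = π·12²/4 = 113.1 mm²; R_n = 372 × 113.1 × 2 × 1 / 1000 = 84.14 kN → 84.14 / 2 = 42.1 kN.
Bearing: edge l_c = 23, r_n = 66.24 kN; interior l_c = 31, r_n = 69.12 kN; R_n = 66.24 + 1·69.12 = 135.4 kN → 67.7 kN.
Block shear: A_gv = 450, A_nv = 306, A_nt = 102 mm²; R_n = min(0.6F_uA_nv, 0.6F_yA_gv) + U_bs·F_u·A_nt = 108.3 kN → 54.1 kN.
Bolt shear governs: 42.1 kN.

42.1 kN (bolt shear governs)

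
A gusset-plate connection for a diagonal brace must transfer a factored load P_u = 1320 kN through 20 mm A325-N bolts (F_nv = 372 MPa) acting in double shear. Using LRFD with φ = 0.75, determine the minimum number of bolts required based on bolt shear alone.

8 bolts

A_b = π·20²/4 = 314.2 mm².
Per-bolt design strength φR_n = 0.75 × 372 × 314.2 × 2 / 1000 = 175.3 kN.
n ≥ 1320 / 175.3 = 7.53 → use 8 bolts.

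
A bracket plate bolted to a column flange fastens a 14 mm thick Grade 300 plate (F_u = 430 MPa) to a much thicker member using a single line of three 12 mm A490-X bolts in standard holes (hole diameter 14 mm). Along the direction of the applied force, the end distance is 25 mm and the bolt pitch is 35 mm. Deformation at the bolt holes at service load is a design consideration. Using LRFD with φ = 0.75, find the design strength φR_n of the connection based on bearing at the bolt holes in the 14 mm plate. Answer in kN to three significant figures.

325 kN

Per bolt r_n = 1.2 l_c t F_u ≤ 2.4 d t F_u; upper limit = 2.4 × 12 × 14 × 430 / 1000 = 173.4 kN.
Edge bolt: l_c = 25 − 14/2 = 18 mm → 1.2 × 18 × 14 × 430 / 1000 = 130 → r_n = 130 kN.
Interior bolts: l_c = 35 − 14 = 21 mm → 1.2 × 21 × 14 × 430 / 1000 = 151.7 → r_n = 151.7 kN.
R_n = 1 × 130 + 2 × 151.7 = 433.4 kN.
Design strength φR_n = 0.75 × 433.4 = 325 kN.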